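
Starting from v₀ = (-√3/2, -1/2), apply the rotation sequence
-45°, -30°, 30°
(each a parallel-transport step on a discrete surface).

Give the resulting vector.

Total rotation: (-45°) + (-30°) + 30° = -45°. Final vector: (-0.9659, 0.2588)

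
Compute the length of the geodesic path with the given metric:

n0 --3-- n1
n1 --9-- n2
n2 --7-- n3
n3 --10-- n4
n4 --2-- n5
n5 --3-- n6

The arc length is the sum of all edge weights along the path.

Arc length = 3 + 9 + 7 + 10 + 2 + 3 = 34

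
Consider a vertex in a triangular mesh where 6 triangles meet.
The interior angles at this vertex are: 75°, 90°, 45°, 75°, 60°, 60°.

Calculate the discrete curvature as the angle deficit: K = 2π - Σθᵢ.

Sum of angles = 405°. K = 360° - 405° = -45° = -π/4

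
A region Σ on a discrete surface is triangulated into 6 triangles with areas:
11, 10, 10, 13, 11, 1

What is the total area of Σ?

11 + 10 + 10 + 13 + 11 + 1 = 56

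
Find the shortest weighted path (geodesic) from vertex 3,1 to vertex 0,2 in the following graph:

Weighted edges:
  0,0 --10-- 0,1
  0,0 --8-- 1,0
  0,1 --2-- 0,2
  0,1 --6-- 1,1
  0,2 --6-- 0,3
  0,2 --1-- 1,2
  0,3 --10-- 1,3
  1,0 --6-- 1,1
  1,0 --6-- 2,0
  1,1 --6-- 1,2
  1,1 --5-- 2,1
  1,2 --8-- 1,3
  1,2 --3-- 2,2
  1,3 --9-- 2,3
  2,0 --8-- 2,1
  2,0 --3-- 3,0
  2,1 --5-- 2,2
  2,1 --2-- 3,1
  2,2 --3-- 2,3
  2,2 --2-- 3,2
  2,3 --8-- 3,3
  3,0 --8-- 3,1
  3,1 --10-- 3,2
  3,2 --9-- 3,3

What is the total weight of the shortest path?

Shortest path: 3,1 → 2,1 → 2,2 → 1,2 → 0,2, total weight = 11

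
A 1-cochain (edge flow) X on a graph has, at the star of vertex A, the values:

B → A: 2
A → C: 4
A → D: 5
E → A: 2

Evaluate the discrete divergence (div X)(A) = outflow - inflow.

Divergence = sum of outgoing flows = (-2) + 4 + 5 + (-2) = 5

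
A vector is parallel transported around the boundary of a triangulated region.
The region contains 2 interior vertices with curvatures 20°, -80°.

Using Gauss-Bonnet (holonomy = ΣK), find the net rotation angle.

Holonomy = total enclosed curvature = 20° + (-80°) = -60°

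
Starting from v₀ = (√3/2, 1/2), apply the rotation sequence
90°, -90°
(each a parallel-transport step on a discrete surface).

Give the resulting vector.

Total rotation: 90° + (-90°) = 0°. Final vector: (0.8660, 0.5000)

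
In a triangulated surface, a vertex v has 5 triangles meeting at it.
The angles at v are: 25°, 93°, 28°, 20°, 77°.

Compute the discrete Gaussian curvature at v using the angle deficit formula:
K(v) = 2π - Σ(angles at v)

Sum of angles = 243°. K = 360° - 243° = 117° = 13π/20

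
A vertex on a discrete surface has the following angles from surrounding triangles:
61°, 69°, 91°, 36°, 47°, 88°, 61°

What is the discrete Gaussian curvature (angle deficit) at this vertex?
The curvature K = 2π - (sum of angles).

Sum of angles = 453°. K = 360° - 453° = -93° = -31π/60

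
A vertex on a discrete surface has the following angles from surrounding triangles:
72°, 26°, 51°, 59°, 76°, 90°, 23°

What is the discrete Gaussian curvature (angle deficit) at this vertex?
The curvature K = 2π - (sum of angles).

Sum of angles = 397°. K = 360° - 397° = -37° = -37π/180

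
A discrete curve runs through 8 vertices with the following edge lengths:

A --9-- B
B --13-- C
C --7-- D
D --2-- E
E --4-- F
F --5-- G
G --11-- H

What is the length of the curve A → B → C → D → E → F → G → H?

Arc length = 9 + 13 + 7 + 2 + 4 + 5 + 11 = 51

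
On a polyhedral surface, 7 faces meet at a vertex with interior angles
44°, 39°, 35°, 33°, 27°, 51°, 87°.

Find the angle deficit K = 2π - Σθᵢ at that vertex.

Sum of angles = 316°. K = 360° - 316° = 44° = 11π/45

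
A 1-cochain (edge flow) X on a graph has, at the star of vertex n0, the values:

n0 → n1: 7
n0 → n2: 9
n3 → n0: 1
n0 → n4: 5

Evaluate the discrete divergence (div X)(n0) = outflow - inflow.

Divergence = sum of outgoing flows = 7 + 9 + (-1) + 5 = 20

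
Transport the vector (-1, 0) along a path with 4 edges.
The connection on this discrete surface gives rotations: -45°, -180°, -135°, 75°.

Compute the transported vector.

Total rotation: (-45°) + (-180°) + (-135°) + 75° = -285° ≡ 75° (mod 360°). Final vector: (-0.2588, -0.9659)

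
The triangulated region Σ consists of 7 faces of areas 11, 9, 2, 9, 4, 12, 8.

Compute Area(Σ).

11 + 9 + 2 + 9 + 4 + 12 + 8 = 55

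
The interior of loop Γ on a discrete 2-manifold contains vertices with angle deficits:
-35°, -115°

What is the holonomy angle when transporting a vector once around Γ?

Holonomy = total enclosed curvature = (-35°) + (-115°) = -150°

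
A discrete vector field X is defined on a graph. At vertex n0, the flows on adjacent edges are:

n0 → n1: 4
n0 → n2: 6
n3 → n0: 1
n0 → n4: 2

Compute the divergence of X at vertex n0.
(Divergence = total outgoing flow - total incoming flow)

Divergence = sum of outgoing flows = 4 + 6 + (-1) + 2 = 11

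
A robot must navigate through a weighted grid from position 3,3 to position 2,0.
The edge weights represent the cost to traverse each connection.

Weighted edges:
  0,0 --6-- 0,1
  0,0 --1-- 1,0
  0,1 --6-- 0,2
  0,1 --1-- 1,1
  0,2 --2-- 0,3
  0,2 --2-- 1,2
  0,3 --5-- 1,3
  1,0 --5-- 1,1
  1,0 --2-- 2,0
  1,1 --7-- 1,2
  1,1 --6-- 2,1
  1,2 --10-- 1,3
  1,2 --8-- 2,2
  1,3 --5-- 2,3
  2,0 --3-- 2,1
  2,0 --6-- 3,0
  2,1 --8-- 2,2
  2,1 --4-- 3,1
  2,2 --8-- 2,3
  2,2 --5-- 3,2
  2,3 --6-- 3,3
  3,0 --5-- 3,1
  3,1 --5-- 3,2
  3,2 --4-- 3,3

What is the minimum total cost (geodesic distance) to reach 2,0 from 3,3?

Shortest path: 3,3 → 3,2 → 3,1 → 2,1 → 2,0, total weight = 16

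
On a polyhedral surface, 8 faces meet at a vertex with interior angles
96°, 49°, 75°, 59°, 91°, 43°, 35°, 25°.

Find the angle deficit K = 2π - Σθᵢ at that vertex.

Sum of angles = 473°. K = 360° - 473° = -113° = -113π/180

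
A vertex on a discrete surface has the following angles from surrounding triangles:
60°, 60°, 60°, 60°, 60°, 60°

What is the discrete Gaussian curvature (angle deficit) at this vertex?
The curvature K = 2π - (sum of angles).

Sum of angles = 360°. K = 360° - 360° = 0° = 0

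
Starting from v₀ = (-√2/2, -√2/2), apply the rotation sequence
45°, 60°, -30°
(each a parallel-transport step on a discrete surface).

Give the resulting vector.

Total rotation: 45° + 60° + (-30°) = 75°. Final vector: (0.5000, -0.8660)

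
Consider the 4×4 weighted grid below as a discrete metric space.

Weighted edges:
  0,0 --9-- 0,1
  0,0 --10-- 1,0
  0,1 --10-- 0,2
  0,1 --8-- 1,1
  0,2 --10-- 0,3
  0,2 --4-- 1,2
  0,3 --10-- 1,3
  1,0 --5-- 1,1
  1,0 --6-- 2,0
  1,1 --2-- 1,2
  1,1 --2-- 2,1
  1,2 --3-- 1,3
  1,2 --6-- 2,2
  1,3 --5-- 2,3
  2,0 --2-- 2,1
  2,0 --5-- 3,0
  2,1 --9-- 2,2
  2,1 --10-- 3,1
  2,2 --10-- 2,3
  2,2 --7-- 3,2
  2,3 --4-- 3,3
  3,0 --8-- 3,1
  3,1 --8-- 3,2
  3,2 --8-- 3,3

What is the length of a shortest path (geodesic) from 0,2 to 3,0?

Shortest path: 0,2 → 1,2 → 1,1 → 2,1 → 2,0 → 3,0, total weight = 15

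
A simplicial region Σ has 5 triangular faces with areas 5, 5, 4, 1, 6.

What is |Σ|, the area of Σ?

5 + 5 + 4 + 1 + 6 = 21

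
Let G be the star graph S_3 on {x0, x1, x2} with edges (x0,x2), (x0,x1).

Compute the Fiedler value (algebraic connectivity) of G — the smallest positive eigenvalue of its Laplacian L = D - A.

The star S_3 is the complete bipartite graph K_{1,2} (one hub of degree 2, 2 leaves of degree 1). The Laplacian spectrum of K_{p,q} is 0, p (multiplicity q−1), q (multiplicity p−1), p+q. With p = 1, q = 2: 0 once, 1 with multiplicity 1, and 3 once. (Check: trace L = sum of degrees = 4 = 1·1 + 3.)
Laplacian eigenvalues: [0.0, 1.0, 3.0]. Algebraic connectivity (smallest non-zero eigenvalue) = 1.0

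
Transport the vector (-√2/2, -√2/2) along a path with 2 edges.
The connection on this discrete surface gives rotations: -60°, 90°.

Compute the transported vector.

Total rotation: (-60°) + 90° = 30°. Final vector: (-0.2588, -0.9659)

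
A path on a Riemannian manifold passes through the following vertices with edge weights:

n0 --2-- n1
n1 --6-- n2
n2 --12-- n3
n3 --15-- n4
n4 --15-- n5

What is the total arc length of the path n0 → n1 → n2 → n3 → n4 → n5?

Arc length = 2 + 6 + 12 + 15 + 15 = 50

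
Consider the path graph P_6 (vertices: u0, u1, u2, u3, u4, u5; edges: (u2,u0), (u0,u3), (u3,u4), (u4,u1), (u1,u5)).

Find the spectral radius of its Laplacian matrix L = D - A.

The path graph P_n has Laplacian eigenvalues λ_k = 2 − 2cos(kπ/n), k = 0, 1, …, n−1. Here n = 6:
k=0: 2 − 2cos(0) = 0.0; k=1: 2 − 2cos(π/6) = 0.2679; k=2: 2 − 2cos(π/3) = 1.0; k=3: 2 − 2cos(π/2) = 2.0; k=4: 2 − 2cos(2π/3) = 3.0; k=5: 2 − 2cos(5π/6) = 3.7321.
Laplacian eigenvalues: [0.0, 0.2679, 1.0, 2.0, 3.0, 3.7321]. Largest eigenvalue (spectral radius) = 3.7321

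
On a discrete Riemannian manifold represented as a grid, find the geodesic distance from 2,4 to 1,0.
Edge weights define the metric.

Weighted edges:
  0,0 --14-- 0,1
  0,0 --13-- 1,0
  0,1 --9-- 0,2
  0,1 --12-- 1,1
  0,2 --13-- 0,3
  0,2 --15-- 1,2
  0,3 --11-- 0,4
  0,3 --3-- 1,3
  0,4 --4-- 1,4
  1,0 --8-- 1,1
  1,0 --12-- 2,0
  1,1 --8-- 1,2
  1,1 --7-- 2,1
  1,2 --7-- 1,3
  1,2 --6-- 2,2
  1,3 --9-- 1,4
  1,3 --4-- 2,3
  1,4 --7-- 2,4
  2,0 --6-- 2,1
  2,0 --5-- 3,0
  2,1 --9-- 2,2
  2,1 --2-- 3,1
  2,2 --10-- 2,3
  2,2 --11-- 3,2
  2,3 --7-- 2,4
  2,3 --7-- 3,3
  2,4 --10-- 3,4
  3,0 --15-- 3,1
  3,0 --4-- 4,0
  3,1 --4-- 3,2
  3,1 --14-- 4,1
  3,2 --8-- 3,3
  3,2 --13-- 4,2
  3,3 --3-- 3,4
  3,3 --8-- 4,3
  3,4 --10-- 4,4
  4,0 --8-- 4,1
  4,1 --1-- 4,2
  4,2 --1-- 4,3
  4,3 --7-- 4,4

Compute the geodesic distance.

Shortest path: 2,4 → 2,3 → 1,3 → 1,2 → 1,1 → 1,0, total weight = 34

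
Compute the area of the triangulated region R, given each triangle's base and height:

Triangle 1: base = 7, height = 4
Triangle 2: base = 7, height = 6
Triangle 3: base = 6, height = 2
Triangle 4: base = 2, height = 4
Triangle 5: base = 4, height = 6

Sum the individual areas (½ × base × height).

(1/2)×7×4 + (1/2)×7×6 + (1/2)×6×2 + (1/2)×2×4 + (1/2)×4×6 = 57.0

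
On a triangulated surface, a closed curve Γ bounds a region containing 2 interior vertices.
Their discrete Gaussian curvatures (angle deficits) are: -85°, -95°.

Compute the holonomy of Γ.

Holonomy = total enclosed curvature = (-85°) + (-95°) = -180°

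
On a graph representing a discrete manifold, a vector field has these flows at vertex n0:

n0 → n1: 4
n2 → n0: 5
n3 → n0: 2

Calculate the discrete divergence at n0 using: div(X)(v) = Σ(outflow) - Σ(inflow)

Divergence = sum of outgoing flows = 4 + (-5) + (-2) = -3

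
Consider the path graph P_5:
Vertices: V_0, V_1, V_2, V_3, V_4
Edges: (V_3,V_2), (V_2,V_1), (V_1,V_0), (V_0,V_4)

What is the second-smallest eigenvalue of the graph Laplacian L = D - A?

The path graph P_n has Laplacian eigenvalues λ_k = 2 − 2cos(kπ/n), k = 0, 1, …, n−1. Here n = 5:
k=0: 2 − 2cos(0) = 0.0; k=1: 2 − 2cos(π/5) = 0.382; k=2: 2 − 2cos(2π/5) = 1.382; k=3: 2 − 2cos(3π/5) = 2.618; k=4: 2 − 2cos(4π/5) = 3.618.
Laplacian eigenvalues: [0.0, 0.382, 1.382, 2.618, 3.618]. Algebraic connectivity (smallest non-zero eigenvalue) = 0.382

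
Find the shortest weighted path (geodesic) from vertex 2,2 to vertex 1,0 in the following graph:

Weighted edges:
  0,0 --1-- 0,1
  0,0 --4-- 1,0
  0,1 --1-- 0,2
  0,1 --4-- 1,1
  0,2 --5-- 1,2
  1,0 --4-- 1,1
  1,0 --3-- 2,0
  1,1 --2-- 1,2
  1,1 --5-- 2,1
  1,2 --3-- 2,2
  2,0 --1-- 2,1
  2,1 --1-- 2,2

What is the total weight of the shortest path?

Shortest path: 2,2 → 2,1 → 2,0 → 1,0, total weight = 5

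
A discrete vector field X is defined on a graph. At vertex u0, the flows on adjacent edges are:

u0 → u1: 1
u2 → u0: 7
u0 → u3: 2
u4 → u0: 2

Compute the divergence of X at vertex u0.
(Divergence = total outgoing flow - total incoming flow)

Divergence = sum of outgoing flows = 1 + (-7) + 2 + (-2) = -6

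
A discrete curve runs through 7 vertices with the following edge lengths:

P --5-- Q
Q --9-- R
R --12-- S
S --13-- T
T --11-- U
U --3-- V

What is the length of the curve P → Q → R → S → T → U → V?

Arc length = 5 + 9 + 12 + 13 + 11 + 3 = 53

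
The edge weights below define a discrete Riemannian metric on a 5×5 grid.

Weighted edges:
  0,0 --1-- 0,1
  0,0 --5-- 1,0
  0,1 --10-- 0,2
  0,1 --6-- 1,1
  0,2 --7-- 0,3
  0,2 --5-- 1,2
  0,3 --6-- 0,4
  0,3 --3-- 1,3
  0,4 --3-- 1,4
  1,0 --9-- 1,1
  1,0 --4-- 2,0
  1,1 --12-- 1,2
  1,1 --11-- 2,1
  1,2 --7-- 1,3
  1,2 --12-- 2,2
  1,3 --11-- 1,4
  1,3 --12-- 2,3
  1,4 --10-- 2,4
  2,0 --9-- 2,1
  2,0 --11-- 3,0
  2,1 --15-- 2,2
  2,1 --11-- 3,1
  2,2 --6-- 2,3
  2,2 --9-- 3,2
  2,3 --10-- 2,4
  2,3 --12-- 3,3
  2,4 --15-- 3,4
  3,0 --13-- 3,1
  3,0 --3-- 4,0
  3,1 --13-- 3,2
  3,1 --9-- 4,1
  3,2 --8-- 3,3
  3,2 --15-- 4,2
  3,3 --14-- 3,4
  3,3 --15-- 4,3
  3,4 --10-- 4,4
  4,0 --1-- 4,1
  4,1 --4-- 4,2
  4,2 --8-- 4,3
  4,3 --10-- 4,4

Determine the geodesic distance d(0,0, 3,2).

Shortest path: 0,0 → 0,1 → 0,2 → 1,2 → 2,2 → 3,2, total weight = 37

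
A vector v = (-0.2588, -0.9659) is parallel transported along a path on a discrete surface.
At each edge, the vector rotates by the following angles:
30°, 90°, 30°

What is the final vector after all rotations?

Total rotation: 30° + 90° + 30° = 150°. Final vector: (0.7071, 0.7071)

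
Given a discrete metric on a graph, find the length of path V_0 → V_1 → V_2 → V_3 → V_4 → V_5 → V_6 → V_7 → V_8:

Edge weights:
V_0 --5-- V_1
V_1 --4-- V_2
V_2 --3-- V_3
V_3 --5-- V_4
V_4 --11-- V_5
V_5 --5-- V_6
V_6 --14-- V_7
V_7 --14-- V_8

Arc length = 5 + 4 + 3 + 5 + 11 + 5 + 14 + 14 = 61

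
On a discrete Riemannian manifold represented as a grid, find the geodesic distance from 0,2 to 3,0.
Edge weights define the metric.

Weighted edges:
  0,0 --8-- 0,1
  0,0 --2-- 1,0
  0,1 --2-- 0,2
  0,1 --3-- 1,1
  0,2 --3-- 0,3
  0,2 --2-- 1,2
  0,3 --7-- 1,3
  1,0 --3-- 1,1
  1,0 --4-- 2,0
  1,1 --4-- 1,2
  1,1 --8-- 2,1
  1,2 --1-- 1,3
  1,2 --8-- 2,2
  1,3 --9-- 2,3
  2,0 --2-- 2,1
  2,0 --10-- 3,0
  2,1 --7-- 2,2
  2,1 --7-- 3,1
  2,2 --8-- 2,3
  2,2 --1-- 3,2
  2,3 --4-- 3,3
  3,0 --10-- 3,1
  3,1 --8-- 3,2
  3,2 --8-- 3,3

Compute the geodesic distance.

Shortest path: 0,2 → 0,1 → 1,1 → 1,0 → 2,0 → 3,0, total weight = 22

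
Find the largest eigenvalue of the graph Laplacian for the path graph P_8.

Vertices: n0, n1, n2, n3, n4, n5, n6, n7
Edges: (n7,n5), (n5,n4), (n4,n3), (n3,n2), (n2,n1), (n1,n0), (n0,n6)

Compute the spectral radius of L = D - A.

The path graph P_n has Laplacian eigenvalues λ_k = 2 − 2cos(kπ/n), k = 0, 1, …, n−1. Here n = 8:
k=0: 2 − 2cos(0) = 0.0; k=1: 2 − 2cos(π/8) = 0.1522; k=2: 2 − 2cos(π/4) = 0.5858; k=3: 2 − 2cos(3π/8) = 1.2346; k=4: 2 − 2cos(π/2) = 2.0; k=5: 2 − 2cos(5π/8) = 2.7654; k=6: 2 − 2cos(3π/4) = 3.4142; k=7: 2 − 2cos(7π/8) = 3.8478.
Laplacian eigenvalues: [0.0, 0.1522, 0.5858, 1.2346, 2.0, 2.7654, 3.4142, 3.8478]. Largest eigenvalue (spectral radius) = 3.8478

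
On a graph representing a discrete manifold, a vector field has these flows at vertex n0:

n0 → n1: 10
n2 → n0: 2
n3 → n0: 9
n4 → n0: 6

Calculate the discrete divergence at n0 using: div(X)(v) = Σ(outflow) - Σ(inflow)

Divergence = sum of outgoing flows = 10 + (-2) + (-9) + (-6) = -7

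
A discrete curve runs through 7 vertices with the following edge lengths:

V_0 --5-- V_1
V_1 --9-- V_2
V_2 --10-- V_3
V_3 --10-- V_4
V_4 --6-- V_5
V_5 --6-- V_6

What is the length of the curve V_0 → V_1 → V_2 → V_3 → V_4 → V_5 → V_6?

Arc length = 5 + 9 + 10 + 10 + 6 + 6 = 46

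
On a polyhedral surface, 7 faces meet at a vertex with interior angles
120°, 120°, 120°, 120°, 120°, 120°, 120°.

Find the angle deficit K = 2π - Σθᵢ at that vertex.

Sum of angles = 840°. K = 360° - 840° = -480°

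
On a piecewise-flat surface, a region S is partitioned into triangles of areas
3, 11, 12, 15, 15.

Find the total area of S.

3 + 11 + 12 + 15 + 15 = 56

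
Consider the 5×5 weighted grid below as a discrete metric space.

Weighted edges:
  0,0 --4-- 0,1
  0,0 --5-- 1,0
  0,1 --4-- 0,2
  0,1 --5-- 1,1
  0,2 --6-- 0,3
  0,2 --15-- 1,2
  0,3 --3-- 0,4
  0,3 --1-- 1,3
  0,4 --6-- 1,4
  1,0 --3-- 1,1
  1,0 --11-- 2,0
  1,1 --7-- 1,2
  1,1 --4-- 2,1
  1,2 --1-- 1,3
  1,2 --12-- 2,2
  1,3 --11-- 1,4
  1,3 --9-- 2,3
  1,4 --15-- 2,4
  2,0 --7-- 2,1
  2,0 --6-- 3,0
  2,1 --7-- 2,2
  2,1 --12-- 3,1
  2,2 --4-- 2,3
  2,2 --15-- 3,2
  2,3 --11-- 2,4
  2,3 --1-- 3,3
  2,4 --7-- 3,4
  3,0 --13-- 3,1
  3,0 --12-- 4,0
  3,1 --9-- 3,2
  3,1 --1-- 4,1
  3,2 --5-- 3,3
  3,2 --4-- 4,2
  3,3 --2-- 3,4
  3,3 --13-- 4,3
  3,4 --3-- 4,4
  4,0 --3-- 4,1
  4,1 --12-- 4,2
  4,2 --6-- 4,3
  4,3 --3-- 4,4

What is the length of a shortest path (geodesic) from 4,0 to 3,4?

Shortest path: 4,0 → 4,1 → 3,1 → 3,2 → 3,3 → 3,4, total weight = 20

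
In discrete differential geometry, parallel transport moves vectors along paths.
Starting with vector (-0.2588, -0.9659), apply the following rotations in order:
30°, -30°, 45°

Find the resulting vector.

Total rotation: 30° + (-30°) + 45° = 45°. Final vector: (0.5000, -0.8660)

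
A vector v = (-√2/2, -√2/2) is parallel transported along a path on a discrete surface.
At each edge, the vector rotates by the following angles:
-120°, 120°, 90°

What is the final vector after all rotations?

Total rotation: (-120°) + 120° + 90° = 90°. Final vector: (0.7071, -0.7071)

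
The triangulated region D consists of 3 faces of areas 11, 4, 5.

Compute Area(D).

11 + 4 + 5 = 20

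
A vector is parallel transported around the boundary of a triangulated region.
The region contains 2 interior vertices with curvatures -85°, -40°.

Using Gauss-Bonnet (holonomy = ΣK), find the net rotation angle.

Holonomy = total enclosed curvature = (-85°) + (-40°) = -125°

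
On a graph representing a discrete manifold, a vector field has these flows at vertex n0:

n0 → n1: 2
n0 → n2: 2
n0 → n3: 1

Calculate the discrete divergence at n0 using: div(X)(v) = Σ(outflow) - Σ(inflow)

Divergence = sum of outgoing flows = 2 + 2 + 1 = 5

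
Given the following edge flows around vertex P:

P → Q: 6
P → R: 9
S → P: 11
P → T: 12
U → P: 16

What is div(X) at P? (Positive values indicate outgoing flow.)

Divergence = sum of outgoing flows = 6 + 9 + (-11) + 12 + (-16) = 0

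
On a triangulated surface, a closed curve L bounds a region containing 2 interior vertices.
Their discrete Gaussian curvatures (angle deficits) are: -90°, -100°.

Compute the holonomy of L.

Holonomy = total enclosed curvature = (-90°) + (-100°) = -190°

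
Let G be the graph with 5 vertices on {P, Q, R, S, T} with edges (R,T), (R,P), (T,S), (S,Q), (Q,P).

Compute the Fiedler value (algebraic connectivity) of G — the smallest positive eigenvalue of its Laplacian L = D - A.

Degrees: deg(P) = 2, deg(Q) = 2, deg(R) = 2, deg(S) = 2, deg(T) = 2.
L = D − A with rows/columns ordered (P, Q, R, S, T):
  [ 2, -1, -1,  0,  0]
  [-1,  2,  0, -1,  0]
  [-1,  0,  2,  0, -1]
  [ 0, -1,  0,  2, -1]
  [ 0,  0, -1, -1,  2]
Characteristic polynomial: det(λI − L) = λ(λ² − 5λ + 5)².
Roots: λ = 0; (λ² − 5λ + 5) = 0 ⇒ λ = (5 ± √5)/2 ≈ 1.382, 3.618 (multiplicity 2).
(Check: the roots sum (with multiplicity) to 10, matching trace L = Σdeg = 2·5 = 10.)
Laplacian eigenvalues: [0.0, 1.382, 1.382, 3.618, 3.618]. Algebraic connectivity (smallest non-zero eigenvalue) = 1.382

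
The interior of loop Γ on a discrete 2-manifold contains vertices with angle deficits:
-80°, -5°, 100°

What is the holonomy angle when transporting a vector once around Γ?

Holonomy = total enclosed curvature = (-80°) + (-5°) + 100° = 15°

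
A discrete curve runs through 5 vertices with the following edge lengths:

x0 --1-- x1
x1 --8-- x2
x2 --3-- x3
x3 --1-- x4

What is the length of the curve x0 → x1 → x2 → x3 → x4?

Arc length = 1 + 8 + 3 + 1 = 13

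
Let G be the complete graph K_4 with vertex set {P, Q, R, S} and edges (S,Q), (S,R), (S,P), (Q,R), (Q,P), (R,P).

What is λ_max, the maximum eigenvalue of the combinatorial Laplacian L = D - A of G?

For the complete graph K_n, L = nI − J (J = all-ones matrix). J has eigenvalues n (once, eigenvector 𝟙) and 0 (multiplicity n−1), so L has eigenvalues 0 (once) and n (multiplicity n−1). Here n = 4: eigenvalue 0 once and 4 with multiplicity 3.
Laplacian eigenvalues: [0.0, 4.0, 4.0, 4.0]. Largest eigenvalue (spectral radius) = 4.0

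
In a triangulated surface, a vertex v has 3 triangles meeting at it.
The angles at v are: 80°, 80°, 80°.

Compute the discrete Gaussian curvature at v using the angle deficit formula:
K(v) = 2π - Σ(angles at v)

Sum of angles = 240°. K = 360° - 240° = 120°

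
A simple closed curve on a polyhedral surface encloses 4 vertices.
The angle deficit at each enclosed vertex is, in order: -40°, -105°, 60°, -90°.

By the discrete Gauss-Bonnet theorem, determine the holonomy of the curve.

Holonomy = total enclosed curvature = (-40°) + (-105°) + 60° + (-90°) = -175°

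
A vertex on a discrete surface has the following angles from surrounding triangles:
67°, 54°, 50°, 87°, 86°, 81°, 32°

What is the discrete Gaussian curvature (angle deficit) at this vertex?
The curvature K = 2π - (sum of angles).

Sum of angles = 457°. K = 360° - 457° = -97° = -97π/180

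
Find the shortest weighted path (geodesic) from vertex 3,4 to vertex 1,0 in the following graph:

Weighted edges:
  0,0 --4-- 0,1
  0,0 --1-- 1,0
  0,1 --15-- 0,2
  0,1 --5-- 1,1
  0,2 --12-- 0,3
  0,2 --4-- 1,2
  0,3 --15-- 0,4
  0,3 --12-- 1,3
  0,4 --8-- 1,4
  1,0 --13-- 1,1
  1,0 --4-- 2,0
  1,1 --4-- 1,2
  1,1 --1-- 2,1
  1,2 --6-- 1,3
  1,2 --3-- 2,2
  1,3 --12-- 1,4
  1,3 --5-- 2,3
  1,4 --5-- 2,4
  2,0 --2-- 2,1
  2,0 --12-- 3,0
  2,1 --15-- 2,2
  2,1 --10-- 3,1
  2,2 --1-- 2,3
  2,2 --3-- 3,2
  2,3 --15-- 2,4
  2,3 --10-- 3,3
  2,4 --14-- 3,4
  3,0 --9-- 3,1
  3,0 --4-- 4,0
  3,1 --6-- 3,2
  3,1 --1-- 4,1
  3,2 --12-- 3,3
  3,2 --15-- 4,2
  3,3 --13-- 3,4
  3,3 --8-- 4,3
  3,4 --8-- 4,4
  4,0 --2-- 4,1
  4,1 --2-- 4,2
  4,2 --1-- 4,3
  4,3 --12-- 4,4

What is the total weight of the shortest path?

Shortest path: 3,4 → 3,3 → 2,3 → 2,2 → 1,2 → 1,1 → 2,1 → 2,0 → 1,0, total weight = 38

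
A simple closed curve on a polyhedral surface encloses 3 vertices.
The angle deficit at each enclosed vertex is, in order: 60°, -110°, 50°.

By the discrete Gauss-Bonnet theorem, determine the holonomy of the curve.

Holonomy = total enclosed curvature = 60° + (-110°) + 50° = 0°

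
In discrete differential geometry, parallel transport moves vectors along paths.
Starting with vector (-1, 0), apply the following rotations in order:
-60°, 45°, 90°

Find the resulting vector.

Total rotation: (-60°) + 45° + 90° = 75°. Final vector: (-0.2588, -0.9659)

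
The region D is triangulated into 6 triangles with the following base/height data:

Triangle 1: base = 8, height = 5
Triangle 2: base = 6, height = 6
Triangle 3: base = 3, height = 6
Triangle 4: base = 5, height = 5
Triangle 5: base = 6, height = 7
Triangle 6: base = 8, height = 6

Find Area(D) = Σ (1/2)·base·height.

(1/2)×8×5 + (1/2)×6×6 + (1/2)×3×6 + (1/2)×5×5 + (1/2)×6×7 + (1/2)×8×6 = 104.5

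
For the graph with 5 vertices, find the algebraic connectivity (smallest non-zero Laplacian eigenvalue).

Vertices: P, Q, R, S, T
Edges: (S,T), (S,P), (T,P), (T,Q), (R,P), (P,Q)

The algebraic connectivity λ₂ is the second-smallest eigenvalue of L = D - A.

Degrees: deg(P) = 4, deg(Q) = 2, deg(R) = 1, deg(S) = 2, deg(T) = 3.
L = D − A with rows/columns ordered (P, Q, R, S, T):
  [ 4, -1, -1, -1, -1]
  [-1,  2,  0,  0, -1]
  [-1,  0,  1,  0,  0]
  [-1,  0,  0,  2, -1]
  [-1, -1,  0, -1,  3]
Characteristic polynomial: det(λI − L) = λ(λ − 1)(λ − 2)(λ − 4)(λ − 5).
Roots: λ = 0; (λ − 1) = 0 ⇒ λ = 1; (λ − 2) = 0 ⇒ λ = 2; (λ − 4) = 0 ⇒ λ = 4; (λ − 5) = 0 ⇒ λ = 5.
(Check: the roots sum (with multiplicity) to 12, matching trace L = Σdeg = 2·6 = 12.)
Laplacian eigenvalues: [0.0, 1.0, 2.0, 4.0, 5.0]. Algebraic connectivity (smallest non-zero eigenvalue) = 1.0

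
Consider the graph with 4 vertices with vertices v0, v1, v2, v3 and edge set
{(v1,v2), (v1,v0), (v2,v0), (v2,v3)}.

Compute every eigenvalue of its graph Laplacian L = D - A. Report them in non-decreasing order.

Degrees: deg(v0) = 2, deg(v1) = 2, deg(v2) = 3, deg(v3) = 1.
L = D − A with rows/columns ordered (v0, v1, v2, v3):
  [ 2, -1, -1,  0]
  [-1,  2, -1,  0]
  [-1, -1,  3, -1]
  [ 0,  0, -1,  1]
Characteristic polynomial: det(λI − L) = λ(λ − 1)(λ − 3)(λ − 4).
Roots: λ = 0; (λ − 1) = 0 ⇒ λ = 1; (λ − 3) = 0 ⇒ λ = 3; (λ − 4) = 0 ⇒ λ = 4.
(Check: the roots sum (with multiplicity) to 8, matching trace L = Σdeg = 2·4 = 8.)
Laplacian eigenvalues (increasing order): [0.0, 1.0, 3.0, 4.0]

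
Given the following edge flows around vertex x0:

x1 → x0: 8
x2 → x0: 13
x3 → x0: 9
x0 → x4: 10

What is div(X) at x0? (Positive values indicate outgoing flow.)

Divergence = sum of outgoing flows = (-8) + (-13) + (-9) + 10 = -20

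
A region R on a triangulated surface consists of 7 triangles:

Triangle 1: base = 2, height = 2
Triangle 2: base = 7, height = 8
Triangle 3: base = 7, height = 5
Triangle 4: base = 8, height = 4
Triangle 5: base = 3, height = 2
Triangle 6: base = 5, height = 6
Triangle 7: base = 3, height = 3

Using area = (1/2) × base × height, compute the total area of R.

(1/2)×2×2 + (1/2)×7×8 + (1/2)×7×5 + (1/2)×8×4 + (1/2)×3×2 + (1/2)×5×6 + (1/2)×3×3 = 86.0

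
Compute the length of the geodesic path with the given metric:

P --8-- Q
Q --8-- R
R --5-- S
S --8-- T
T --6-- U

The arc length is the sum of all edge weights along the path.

Arc length = 8 + 8 + 5 + 8 + 6 = 35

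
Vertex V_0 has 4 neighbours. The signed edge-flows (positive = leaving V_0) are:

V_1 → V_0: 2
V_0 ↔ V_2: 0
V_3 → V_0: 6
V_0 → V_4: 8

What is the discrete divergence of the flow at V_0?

Divergence = sum of outgoing flows = (-2) + 0 + (-6) + 8 = 0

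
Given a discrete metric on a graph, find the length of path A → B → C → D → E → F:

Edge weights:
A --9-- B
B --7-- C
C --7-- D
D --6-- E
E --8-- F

Arc length = 9 + 7 + 7 + 6 + 8 = 37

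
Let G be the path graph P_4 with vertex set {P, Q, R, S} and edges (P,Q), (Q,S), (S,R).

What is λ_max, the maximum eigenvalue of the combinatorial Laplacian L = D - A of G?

The path graph P_n has Laplacian eigenvalues λ_k = 2 − 2cos(kπ/n), k = 0, 1, …, n−1. Here n = 4:
k=0: 2 − 2cos(0) = 0.0; k=1: 2 − 2cos(π/4) = 0.5858; k=2: 2 − 2cos(π/2) = 2.0; k=3: 2 − 2cos(3π/4) = 3.4142.
Laplacian eigenvalues: [0.0, 0.5858, 2.0, 3.4142]. Largest eigenvalue (spectral radius) = 3.4142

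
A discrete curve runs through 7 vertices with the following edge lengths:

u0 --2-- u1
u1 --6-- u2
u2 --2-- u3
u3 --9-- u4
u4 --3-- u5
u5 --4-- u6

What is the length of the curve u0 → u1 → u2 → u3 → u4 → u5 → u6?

Arc length = 2 + 6 + 2 + 9 + 3 + 4 = 26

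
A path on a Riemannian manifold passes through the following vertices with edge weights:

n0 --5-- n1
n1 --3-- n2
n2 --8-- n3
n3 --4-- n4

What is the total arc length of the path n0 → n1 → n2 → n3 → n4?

Arc length = 5 + 3 + 8 + 4 = 20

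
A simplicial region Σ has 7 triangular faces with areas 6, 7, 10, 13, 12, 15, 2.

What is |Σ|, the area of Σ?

6 + 7 + 10 + 13 + 12 + 15 + 2 = 65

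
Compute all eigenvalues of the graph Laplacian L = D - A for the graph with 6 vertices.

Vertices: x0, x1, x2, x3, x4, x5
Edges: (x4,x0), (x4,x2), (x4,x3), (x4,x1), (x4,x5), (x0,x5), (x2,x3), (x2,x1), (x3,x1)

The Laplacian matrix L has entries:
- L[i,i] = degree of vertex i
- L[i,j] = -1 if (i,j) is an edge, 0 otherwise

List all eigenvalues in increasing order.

Degrees: deg(x0) = 2, deg(x1) = 3, deg(x2) = 3, deg(x3) = 3, deg(x4) = 5, deg(x5) = 2.
L = D − A with rows/columns ordered (x0, x1, x2, x3, x4, x5):
  [ 2,  0,  0,  0, -1, -1]
  [ 0,  3, -1, -1, -1,  0]
  [ 0, -1,  3, -1, -1,  0]
  [ 0, -1, -1,  3, -1,  0]
  [-1, -1, -1, -1,  5, -1]
  [-1,  0,  0,  0, -1,  2]
Characteristic polynomial: det(λI − L) = λ(λ − 1)(λ − 3)(λ − 4)²(λ − 6).
Roots: λ = 0; (λ − 1) = 0 ⇒ λ = 1; (λ − 3) = 0 ⇒ λ = 3; (λ − 4) = 0 ⇒ λ = 4 (multiplicity 2); (λ − 6) = 0 ⇒ λ = 6.
(Check: the roots sum (with multiplicity) to 18, matching trace L = Σdeg = 2·9 = 18.)
Laplacian eigenvalues (increasing order): [0.0, 1.0, 3.0, 4.0, 4.0, 6.0]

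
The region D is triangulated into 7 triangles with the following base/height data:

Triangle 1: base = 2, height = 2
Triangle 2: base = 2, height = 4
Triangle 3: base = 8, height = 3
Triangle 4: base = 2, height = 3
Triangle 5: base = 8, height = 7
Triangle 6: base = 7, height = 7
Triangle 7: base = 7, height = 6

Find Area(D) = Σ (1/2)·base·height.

(1/2)×2×2 + (1/2)×2×4 + (1/2)×8×3 + (1/2)×2×3 + (1/2)×8×7 + (1/2)×7×7 + (1/2)×7×6 = 94.5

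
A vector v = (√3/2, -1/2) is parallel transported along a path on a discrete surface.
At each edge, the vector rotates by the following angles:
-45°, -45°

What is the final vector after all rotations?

Total rotation: (-45°) + (-45°) = -90°. Final vector: (-0.5000, -0.8660)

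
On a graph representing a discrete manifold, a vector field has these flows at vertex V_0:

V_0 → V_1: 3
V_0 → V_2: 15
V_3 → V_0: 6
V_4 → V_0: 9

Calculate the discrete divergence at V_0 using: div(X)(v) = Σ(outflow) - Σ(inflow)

Divergence = sum of outgoing flows = 3 + 15 + (-6) + (-9) = 3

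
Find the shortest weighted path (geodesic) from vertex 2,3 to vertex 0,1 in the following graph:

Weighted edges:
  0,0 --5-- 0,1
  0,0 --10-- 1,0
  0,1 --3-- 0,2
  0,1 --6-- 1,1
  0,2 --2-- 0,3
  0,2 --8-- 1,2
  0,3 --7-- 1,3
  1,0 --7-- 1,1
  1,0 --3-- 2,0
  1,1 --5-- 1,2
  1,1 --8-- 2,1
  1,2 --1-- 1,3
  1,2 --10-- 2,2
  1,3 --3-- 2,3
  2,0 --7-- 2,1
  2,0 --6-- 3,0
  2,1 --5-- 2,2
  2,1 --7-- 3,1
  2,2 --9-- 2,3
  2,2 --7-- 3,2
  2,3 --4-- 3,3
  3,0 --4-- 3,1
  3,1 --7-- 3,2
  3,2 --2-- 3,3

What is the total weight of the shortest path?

Shortest path: 2,3 → 1,3 → 1,2 → 1,1 → 0,1, total weight = 15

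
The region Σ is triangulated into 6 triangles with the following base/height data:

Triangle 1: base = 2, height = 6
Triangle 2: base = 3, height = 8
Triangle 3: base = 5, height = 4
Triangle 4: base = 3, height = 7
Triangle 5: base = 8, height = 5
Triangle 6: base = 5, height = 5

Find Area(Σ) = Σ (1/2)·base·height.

(1/2)×2×6 + (1/2)×3×8 + (1/2)×5×4 + (1/2)×3×7 + (1/2)×8×5 + (1/2)×5×5 = 71.0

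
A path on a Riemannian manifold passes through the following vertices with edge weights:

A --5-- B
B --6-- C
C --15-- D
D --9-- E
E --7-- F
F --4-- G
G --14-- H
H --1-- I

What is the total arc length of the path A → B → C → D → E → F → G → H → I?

Arc length = 5 + 6 + 15 + 9 + 7 + 4 + 14 + 1 = 61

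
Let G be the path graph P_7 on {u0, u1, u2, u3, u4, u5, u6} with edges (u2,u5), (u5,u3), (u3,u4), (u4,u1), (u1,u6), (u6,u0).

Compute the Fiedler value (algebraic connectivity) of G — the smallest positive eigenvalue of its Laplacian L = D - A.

The path graph P_n has Laplacian eigenvalues λ_k = 2 − 2cos(kπ/n), k = 0, 1, …, n−1. Here n = 7:
k=0: 2 − 2cos(0) = 0.0; k=1: 2 − 2cos(π/7) = 0.1981; k=2: 2 − 2cos(2π/7) = 0.753; k=3: 2 − 2cos(3π/7) = 1.555; k=4: 2 − 2cos(4π/7) = 2.445; k=5: 2 − 2cos(5π/7) = 3.247; k=6: 2 − 2cos(6π/7) = 3.8019.
Laplacian eigenvalues: [0.0, 0.1981, 0.753, 1.555, 2.445, 3.247, 3.8019]. Algebraic connectivity (smallest non-zero eigenvalue) = 0.1981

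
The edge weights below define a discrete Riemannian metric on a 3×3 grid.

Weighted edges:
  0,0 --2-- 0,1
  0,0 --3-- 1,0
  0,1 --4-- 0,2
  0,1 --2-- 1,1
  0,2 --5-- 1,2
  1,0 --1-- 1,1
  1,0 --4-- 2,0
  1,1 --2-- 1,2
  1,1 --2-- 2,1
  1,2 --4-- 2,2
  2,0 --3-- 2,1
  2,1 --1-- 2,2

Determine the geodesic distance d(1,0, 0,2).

Shortest path: 1,0 → 1,1 → 0,1 → 0,2, total weight = 7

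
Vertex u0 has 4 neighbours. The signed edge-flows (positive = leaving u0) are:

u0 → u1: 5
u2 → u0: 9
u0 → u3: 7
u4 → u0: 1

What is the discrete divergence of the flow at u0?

Divergence = sum of outgoing flows = 5 + (-9) + 7 + (-1) = 2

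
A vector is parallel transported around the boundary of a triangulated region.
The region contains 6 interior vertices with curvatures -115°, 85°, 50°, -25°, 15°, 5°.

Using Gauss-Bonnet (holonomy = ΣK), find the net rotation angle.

Holonomy = total enclosed curvature = (-115°) + 85° + 50° + (-25°) + 15° + 5° = 15°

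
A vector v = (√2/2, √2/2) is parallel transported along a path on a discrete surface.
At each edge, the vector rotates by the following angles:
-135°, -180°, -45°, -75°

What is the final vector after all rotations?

Total rotation: (-135°) + (-180°) + (-45°) + (-75°) = -435° ≡ -75° (mod 360°). Final vector: (0.8660, -0.5000)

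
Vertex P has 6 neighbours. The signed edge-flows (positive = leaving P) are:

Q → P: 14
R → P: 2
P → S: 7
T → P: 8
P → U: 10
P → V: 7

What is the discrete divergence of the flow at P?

Divergence = sum of outgoing flows = (-14) + (-2) + 7 + (-8) + 10 + 7 = 0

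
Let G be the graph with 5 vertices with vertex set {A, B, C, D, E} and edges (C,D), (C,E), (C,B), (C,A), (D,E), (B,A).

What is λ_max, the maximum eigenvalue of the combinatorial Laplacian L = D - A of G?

Degrees: deg(A) = 2, deg(B) = 2, deg(C) = 4, deg(D) = 2, deg(E) = 2.
L = D − A with rows/columns ordered (A, B, C, D, E):
  [ 2, -1, -1,  0,  0]
  [-1,  2, -1,  0,  0]
  [-1, -1,  4, -1, -1]
  [ 0,  0, -1,  2, -1]
  [ 0,  0, -1, -1,  2]
Characteristic polynomial: det(λI − L) = λ(λ − 1)(λ − 3)²(λ − 5).
Roots: λ = 0; (λ − 1) = 0 ⇒ λ = 1; (λ − 3) = 0 ⇒ λ = 3 (multiplicity 2); (λ − 5) = 0 ⇒ λ = 5.
(Check: the roots sum (with multiplicity) to 12, matching trace L = Σdeg = 2·6 = 12.)
Laplacian eigenvalues: [0.0, 1.0, 3.0, 3.0, 5.0]. Largest eigenvalue (spectral radius) = 5.0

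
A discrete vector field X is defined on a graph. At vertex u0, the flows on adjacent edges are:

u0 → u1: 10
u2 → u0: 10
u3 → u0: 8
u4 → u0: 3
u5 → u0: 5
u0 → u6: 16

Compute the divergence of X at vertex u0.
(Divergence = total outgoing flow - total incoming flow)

Divergence = sum of outgoing flows = 10 + (-10) + (-8) + (-3) + (-5) + 16 = 0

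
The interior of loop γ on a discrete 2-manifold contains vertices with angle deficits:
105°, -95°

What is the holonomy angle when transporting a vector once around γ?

Holonomy = total enclosed curvature = 105° + (-95°) = 10°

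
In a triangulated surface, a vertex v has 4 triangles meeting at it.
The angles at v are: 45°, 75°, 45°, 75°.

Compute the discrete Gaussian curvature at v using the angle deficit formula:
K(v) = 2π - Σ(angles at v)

Sum of angles = 240°. K = 360° - 240° = 120°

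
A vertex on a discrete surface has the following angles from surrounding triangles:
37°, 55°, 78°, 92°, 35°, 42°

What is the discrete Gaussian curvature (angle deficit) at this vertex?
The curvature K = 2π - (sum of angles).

Sum of angles = 339°. K = 360° - 339° = 21° = 7π/60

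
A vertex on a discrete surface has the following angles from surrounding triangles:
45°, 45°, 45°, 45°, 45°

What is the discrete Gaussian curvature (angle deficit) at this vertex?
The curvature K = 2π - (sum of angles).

Sum of angles = 225°. K = 360° - 225° = 135° = 3π/4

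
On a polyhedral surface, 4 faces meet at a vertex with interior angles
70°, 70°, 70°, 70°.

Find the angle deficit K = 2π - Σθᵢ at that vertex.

Sum of angles = 280°. K = 360° - 280° = 80°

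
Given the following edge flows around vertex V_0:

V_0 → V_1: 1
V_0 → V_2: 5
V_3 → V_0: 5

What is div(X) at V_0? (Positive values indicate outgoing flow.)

Divergence = sum of outgoing flows = 1 + 5 + (-5) = 1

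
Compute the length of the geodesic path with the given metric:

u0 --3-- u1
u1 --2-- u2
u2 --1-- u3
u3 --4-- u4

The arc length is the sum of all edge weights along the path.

Arc length = 3 + 2 + 1 + 4 = 10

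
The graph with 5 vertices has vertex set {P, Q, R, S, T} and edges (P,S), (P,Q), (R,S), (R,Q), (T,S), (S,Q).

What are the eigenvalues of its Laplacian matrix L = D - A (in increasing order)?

Degrees: deg(P) = 2, deg(Q) = 3, deg(R) = 2, deg(S) = 4, deg(T) = 1.
L = D − A with rows/columns ordered (P, Q, R, S, T):
  [ 2, -1,  0, -1,  0]
  [-1,  3, -1, -1,  0]
  [ 0, -1,  2, -1,  0]
  [-1, -1, -1,  4, -1]
  [ 0,  0,  0, -1,  1]
Characteristic polynomial: det(λI − L) = λ(λ − 1)(λ − 2)(λ − 4)(λ − 5).
Roots: λ = 0; (λ − 1) = 0 ⇒ λ = 1; (λ − 2) = 0 ⇒ λ = 2; (λ − 4) = 0 ⇒ λ = 4; (λ − 5) = 0 ⇒ λ = 5.
(Check: the roots sum (with multiplicity) to 12, matching trace L = Σdeg = 2·6 = 12.)
Laplacian eigenvalues (increasing order): [0.0, 1.0, 2.0, 4.0, 5.0]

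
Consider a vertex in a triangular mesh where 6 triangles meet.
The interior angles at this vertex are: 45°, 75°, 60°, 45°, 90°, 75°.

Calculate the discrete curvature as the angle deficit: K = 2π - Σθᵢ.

Sum of angles = 390°. K = 360° - 390° = -30°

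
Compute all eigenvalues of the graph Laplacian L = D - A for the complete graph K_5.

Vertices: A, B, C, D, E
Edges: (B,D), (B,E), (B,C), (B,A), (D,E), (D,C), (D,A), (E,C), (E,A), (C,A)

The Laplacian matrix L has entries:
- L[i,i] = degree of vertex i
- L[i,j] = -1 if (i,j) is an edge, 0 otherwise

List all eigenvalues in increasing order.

For the complete graph K_n, L = nI − J (J = all-ones matrix). J has eigenvalues n (once, eigenvector 𝟙) and 0 (multiplicity n−1), so L has eigenvalues 0 (once) and n (multiplicity n−1). Here n = 5: eigenvalue 0 once and 5 with multiplicity 4.
Laplacian eigenvalues (increasing order): [0.0, 5.0, 5.0, 5.0, 5.0]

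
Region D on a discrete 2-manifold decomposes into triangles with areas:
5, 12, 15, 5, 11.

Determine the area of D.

5 + 12 + 15 + 5 + 11 = 48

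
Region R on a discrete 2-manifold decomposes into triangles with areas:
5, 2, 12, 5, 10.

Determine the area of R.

5 + 2 + 12 + 5 + 10 = 34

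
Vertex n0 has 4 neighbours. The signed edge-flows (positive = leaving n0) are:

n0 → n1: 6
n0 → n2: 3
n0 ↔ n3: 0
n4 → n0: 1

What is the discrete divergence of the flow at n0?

Divergence = sum of outgoing flows = 6 + 3 + 0 + (-1) = 8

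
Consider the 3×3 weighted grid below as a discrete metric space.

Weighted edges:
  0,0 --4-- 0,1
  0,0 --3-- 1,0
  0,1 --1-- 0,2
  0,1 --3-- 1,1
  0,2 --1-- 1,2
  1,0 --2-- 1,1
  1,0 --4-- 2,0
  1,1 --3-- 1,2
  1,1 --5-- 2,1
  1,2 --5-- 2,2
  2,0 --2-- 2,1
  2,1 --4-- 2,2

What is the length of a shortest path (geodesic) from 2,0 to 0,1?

Shortest path: 2,0 → 1,0 → 1,1 → 0,1, total weight = 9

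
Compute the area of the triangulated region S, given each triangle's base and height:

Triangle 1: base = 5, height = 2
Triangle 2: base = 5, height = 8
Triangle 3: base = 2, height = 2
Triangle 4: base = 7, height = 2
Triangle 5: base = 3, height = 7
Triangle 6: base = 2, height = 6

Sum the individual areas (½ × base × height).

(1/2)×5×2 + (1/2)×5×8 + (1/2)×2×2 + (1/2)×7×2 + (1/2)×3×7 + (1/2)×2×6 = 50.5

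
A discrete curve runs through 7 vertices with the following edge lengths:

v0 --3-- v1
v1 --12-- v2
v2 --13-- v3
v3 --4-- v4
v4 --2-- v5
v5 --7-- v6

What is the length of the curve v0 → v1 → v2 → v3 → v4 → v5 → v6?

Arc length = 3 + 12 + 13 + 4 + 2 + 7 = 41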